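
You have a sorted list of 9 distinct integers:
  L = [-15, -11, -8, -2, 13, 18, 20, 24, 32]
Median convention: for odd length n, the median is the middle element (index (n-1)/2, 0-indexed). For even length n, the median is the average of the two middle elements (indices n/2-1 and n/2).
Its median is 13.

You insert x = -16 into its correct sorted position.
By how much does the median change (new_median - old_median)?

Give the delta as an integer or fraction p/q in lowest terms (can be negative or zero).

Old median = 13
After inserting x = -16: new sorted = [-16, -15, -11, -8, -2, 13, 18, 20, 24, 32]
New median = 11/2
Delta = 11/2 - 13 = -15/2

Answer: -15/2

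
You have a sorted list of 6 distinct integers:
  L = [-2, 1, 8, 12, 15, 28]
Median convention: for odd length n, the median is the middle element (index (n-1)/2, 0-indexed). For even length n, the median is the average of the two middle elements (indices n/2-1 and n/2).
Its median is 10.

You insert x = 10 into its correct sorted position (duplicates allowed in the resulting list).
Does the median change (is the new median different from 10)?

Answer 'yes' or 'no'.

Answer: no

Derivation:
Old median = 10
Insert x = 10
New median = 10
Changed? no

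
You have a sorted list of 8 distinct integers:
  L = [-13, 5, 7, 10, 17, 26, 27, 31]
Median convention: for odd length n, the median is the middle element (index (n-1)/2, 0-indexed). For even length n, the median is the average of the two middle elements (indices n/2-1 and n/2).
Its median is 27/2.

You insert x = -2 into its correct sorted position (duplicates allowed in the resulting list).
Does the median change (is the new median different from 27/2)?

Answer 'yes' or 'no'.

Old median = 27/2
Insert x = -2
New median = 10
Changed? yes

Answer: yes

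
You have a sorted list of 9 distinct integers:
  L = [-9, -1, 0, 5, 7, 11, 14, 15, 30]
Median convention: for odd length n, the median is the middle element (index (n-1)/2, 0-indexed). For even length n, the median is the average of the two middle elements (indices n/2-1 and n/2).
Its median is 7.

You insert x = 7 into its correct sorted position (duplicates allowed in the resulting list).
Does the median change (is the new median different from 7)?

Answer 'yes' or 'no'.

Answer: no

Derivation:
Old median = 7
Insert x = 7
New median = 7
Changed? no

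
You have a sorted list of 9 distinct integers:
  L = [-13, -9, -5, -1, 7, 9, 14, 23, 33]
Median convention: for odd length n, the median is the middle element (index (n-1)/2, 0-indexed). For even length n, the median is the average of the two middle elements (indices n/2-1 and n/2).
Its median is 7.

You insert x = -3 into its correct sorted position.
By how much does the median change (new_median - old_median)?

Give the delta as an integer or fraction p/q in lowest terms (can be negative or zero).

Old median = 7
After inserting x = -3: new sorted = [-13, -9, -5, -3, -1, 7, 9, 14, 23, 33]
New median = 3
Delta = 3 - 7 = -4

Answer: -4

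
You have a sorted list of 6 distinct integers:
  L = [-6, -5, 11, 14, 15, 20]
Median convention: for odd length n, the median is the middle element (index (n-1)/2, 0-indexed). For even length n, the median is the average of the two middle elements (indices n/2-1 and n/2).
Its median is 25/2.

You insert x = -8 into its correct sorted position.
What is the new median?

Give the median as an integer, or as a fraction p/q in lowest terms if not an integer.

Answer: 11

Derivation:
Old list (sorted, length 6): [-6, -5, 11, 14, 15, 20]
Old median = 25/2
Insert x = -8
Old length even (6). Middle pair: indices 2,3 = 11,14.
New length odd (7). New median = single middle element.
x = -8: 0 elements are < x, 6 elements are > x.
New sorted list: [-8, -6, -5, 11, 14, 15, 20]
New median = 11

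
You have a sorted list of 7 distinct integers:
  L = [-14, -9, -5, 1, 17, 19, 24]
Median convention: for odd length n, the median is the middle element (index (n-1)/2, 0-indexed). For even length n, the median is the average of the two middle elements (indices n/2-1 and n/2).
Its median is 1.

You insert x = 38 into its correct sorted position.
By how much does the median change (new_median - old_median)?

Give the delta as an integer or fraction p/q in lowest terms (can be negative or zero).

Old median = 1
After inserting x = 38: new sorted = [-14, -9, -5, 1, 17, 19, 24, 38]
New median = 9
Delta = 9 - 1 = 8

Answer: 8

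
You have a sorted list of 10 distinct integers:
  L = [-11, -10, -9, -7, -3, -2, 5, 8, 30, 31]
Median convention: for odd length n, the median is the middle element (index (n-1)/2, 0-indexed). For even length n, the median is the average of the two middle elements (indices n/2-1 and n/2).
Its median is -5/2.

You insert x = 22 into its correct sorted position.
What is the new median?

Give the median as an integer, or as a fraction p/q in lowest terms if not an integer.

Answer: -2

Derivation:
Old list (sorted, length 10): [-11, -10, -9, -7, -3, -2, 5, 8, 30, 31]
Old median = -5/2
Insert x = 22
Old length even (10). Middle pair: indices 4,5 = -3,-2.
New length odd (11). New median = single middle element.
x = 22: 8 elements are < x, 2 elements are > x.
New sorted list: [-11, -10, -9, -7, -3, -2, 5, 8, 22, 30, 31]
New median = -2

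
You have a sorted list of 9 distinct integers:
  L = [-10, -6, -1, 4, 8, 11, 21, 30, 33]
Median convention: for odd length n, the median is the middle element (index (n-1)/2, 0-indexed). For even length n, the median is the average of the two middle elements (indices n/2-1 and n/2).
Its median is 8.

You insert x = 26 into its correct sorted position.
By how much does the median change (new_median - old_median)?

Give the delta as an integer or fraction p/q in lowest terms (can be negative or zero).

Old median = 8
After inserting x = 26: new sorted = [-10, -6, -1, 4, 8, 11, 21, 26, 30, 33]
New median = 19/2
Delta = 19/2 - 8 = 3/2

Answer: 3/2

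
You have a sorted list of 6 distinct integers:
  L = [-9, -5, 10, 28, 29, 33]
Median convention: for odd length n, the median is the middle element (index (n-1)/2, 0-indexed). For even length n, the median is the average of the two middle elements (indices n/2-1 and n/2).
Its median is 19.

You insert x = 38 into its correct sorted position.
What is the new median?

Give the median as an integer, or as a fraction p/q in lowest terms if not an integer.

Answer: 28

Derivation:
Old list (sorted, length 6): [-9, -5, 10, 28, 29, 33]
Old median = 19
Insert x = 38
Old length even (6). Middle pair: indices 2,3 = 10,28.
New length odd (7). New median = single middle element.
x = 38: 6 elements are < x, 0 elements are > x.
New sorted list: [-9, -5, 10, 28, 29, 33, 38]
New median = 28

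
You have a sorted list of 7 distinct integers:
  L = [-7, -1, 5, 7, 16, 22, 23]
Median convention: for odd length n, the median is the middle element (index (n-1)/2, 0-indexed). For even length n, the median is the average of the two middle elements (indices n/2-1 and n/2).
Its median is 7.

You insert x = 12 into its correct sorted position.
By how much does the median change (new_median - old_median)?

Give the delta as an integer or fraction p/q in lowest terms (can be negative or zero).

Old median = 7
After inserting x = 12: new sorted = [-7, -1, 5, 7, 12, 16, 22, 23]
New median = 19/2
Delta = 19/2 - 7 = 5/2

Answer: 5/2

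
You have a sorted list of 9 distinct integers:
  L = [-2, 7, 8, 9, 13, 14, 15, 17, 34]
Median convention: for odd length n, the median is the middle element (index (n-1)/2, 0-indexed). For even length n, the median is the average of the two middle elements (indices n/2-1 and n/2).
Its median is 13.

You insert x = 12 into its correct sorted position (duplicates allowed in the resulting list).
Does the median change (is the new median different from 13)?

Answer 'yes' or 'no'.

Answer: yes

Derivation:
Old median = 13
Insert x = 12
New median = 25/2
Changed? yes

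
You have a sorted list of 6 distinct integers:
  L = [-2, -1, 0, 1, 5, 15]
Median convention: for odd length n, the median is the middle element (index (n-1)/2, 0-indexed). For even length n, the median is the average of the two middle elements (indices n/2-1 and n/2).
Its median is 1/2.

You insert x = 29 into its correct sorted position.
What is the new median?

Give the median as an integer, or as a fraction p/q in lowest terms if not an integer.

Answer: 1

Derivation:
Old list (sorted, length 6): [-2, -1, 0, 1, 5, 15]
Old median = 1/2
Insert x = 29
Old length even (6). Middle pair: indices 2,3 = 0,1.
New length odd (7). New median = single middle element.
x = 29: 6 elements are < x, 0 elements are > x.
New sorted list: [-2, -1, 0, 1, 5, 15, 29]
New median = 1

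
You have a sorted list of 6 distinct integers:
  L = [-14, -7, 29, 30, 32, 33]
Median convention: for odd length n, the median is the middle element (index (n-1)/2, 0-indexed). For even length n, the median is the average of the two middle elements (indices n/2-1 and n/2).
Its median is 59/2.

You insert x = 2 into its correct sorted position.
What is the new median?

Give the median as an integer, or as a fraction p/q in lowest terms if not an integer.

Answer: 29

Derivation:
Old list (sorted, length 6): [-14, -7, 29, 30, 32, 33]
Old median = 59/2
Insert x = 2
Old length even (6). Middle pair: indices 2,3 = 29,30.
New length odd (7). New median = single middle element.
x = 2: 2 elements are < x, 4 elements are > x.
New sorted list: [-14, -7, 2, 29, 30, 32, 33]
New median = 29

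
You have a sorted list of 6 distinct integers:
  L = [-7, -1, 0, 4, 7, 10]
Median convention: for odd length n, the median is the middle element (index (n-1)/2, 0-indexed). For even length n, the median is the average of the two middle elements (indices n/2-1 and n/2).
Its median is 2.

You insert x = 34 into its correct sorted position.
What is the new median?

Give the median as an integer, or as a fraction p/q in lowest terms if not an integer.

Answer: 4

Derivation:
Old list (sorted, length 6): [-7, -1, 0, 4, 7, 10]
Old median = 2
Insert x = 34
Old length even (6). Middle pair: indices 2,3 = 0,4.
New length odd (7). New median = single middle element.
x = 34: 6 elements are < x, 0 elements are > x.
New sorted list: [-7, -1, 0, 4, 7, 10, 34]
New median = 4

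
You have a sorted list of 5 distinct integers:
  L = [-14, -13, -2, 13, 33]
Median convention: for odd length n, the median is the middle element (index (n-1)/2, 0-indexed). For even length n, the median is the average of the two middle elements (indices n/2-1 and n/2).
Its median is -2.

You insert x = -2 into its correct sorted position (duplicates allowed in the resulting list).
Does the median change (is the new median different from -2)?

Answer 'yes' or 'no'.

Answer: no

Derivation:
Old median = -2
Insert x = -2
New median = -2
Changed? no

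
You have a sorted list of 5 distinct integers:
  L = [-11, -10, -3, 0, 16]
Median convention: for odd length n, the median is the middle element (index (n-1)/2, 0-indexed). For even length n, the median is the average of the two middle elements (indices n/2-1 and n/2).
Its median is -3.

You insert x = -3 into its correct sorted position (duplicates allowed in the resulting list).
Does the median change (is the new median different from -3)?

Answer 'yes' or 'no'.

Old median = -3
Insert x = -3
New median = -3
Changed? no

Answer: no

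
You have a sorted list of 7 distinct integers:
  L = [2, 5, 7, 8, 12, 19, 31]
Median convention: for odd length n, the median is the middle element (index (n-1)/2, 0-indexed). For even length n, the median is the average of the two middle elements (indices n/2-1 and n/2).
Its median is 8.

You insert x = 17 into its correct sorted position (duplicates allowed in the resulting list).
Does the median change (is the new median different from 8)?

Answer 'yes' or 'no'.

Old median = 8
Insert x = 17
New median = 10
Changed? yes

Answer: yes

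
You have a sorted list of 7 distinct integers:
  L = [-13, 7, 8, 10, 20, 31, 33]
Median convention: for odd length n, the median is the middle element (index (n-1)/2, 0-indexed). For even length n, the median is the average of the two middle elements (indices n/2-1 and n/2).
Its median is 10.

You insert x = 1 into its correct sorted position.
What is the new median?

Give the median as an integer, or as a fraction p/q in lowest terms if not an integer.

Old list (sorted, length 7): [-13, 7, 8, 10, 20, 31, 33]
Old median = 10
Insert x = 1
Old length odd (7). Middle was index 3 = 10.
New length even (8). New median = avg of two middle elements.
x = 1: 1 elements are < x, 6 elements are > x.
New sorted list: [-13, 1, 7, 8, 10, 20, 31, 33]
New median = 9

Answer: 9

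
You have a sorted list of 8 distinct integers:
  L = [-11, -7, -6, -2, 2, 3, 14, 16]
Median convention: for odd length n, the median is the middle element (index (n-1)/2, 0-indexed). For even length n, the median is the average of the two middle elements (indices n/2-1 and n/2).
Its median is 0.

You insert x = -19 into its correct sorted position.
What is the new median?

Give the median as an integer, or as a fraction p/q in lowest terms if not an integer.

Answer: -2

Derivation:
Old list (sorted, length 8): [-11, -7, -6, -2, 2, 3, 14, 16]
Old median = 0
Insert x = -19
Old length even (8). Middle pair: indices 3,4 = -2,2.
New length odd (9). New median = single middle element.
x = -19: 0 elements are < x, 8 elements are > x.
New sorted list: [-19, -11, -7, -6, -2, 2, 3, 14, 16]
New median = -2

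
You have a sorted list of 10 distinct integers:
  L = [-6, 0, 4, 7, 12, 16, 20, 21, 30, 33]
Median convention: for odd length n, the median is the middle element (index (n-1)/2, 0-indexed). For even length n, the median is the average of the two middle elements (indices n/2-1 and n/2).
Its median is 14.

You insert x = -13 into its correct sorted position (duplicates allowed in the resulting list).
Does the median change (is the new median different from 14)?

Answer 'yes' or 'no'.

Answer: yes

Derivation:
Old median = 14
Insert x = -13
New median = 12
Changed? yes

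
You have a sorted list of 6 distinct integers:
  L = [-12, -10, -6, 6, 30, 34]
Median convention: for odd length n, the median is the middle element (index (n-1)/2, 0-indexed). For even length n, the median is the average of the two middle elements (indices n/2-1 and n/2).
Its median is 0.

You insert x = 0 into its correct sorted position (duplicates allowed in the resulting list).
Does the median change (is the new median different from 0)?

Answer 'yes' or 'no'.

Old median = 0
Insert x = 0
New median = 0
Changed? no

Answer: no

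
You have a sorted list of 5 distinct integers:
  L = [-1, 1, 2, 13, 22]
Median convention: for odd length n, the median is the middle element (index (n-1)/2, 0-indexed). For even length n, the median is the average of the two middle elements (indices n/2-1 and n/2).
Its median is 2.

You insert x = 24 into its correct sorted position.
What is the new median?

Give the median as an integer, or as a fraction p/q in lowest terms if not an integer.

Old list (sorted, length 5): [-1, 1, 2, 13, 22]
Old median = 2
Insert x = 24
Old length odd (5). Middle was index 2 = 2.
New length even (6). New median = avg of two middle elements.
x = 24: 5 elements are < x, 0 elements are > x.
New sorted list: [-1, 1, 2, 13, 22, 24]
New median = 15/2

Answer: 15/2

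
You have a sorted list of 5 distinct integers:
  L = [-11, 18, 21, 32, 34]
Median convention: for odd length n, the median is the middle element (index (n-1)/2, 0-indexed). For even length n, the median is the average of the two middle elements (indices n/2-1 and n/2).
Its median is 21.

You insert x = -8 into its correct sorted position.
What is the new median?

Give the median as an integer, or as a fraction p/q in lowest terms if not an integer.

Old list (sorted, length 5): [-11, 18, 21, 32, 34]
Old median = 21
Insert x = -8
Old length odd (5). Middle was index 2 = 21.
New length even (6). New median = avg of two middle elements.
x = -8: 1 elements are < x, 4 elements are > x.
New sorted list: [-11, -8, 18, 21, 32, 34]
New median = 39/2

Answer: 39/2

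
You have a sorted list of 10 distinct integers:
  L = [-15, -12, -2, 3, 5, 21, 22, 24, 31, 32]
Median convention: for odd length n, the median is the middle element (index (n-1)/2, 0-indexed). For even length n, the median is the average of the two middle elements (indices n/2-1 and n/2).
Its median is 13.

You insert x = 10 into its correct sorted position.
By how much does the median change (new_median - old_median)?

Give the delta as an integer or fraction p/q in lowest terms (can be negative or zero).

Old median = 13
After inserting x = 10: new sorted = [-15, -12, -2, 3, 5, 10, 21, 22, 24, 31, 32]
New median = 10
Delta = 10 - 13 = -3

Answer: -3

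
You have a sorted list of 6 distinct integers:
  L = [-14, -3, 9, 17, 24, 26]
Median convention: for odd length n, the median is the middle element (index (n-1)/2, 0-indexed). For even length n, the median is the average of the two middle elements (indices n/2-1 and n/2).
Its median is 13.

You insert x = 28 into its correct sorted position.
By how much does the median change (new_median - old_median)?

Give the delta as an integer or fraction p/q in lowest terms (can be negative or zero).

Old median = 13
After inserting x = 28: new sorted = [-14, -3, 9, 17, 24, 26, 28]
New median = 17
Delta = 17 - 13 = 4

Answer: 4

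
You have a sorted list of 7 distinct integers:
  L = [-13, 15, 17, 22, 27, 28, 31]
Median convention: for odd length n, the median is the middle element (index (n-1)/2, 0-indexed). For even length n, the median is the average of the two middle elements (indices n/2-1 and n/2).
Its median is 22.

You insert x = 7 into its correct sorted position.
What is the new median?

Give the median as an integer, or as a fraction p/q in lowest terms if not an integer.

Answer: 39/2

Derivation:
Old list (sorted, length 7): [-13, 15, 17, 22, 27, 28, 31]
Old median = 22
Insert x = 7
Old length odd (7). Middle was index 3 = 22.
New length even (8). New median = avg of two middle elements.
x = 7: 1 elements are < x, 6 elements are > x.
New sorted list: [-13, 7, 15, 17, 22, 27, 28, 31]
New median = 39/2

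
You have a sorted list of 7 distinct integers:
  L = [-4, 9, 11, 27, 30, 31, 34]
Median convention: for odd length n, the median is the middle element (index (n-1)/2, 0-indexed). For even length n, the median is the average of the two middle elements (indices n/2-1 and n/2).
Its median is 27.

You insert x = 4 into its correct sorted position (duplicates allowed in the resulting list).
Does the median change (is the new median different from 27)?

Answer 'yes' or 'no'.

Answer: yes

Derivation:
Old median = 27
Insert x = 4
New median = 19
Changed? yes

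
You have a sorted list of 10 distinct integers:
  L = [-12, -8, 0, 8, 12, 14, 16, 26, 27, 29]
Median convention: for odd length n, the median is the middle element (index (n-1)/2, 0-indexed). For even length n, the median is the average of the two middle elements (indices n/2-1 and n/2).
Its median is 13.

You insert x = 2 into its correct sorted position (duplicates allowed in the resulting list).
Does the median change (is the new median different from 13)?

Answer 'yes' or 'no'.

Old median = 13
Insert x = 2
New median = 12
Changed? yes

Answer: yes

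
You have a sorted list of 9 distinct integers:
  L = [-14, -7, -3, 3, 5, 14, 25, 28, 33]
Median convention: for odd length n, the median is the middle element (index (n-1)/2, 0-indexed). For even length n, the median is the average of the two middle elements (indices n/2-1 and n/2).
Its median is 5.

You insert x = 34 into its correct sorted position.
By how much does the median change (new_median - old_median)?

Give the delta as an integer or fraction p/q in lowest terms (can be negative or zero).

Answer: 9/2

Derivation:
Old median = 5
After inserting x = 34: new sorted = [-14, -7, -3, 3, 5, 14, 25, 28, 33, 34]
New median = 19/2
Delta = 19/2 - 5 = 9/2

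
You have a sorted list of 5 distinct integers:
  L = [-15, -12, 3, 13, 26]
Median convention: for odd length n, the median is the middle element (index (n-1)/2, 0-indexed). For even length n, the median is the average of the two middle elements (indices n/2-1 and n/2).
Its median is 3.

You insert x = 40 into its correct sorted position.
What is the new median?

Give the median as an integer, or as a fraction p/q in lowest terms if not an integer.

Old list (sorted, length 5): [-15, -12, 3, 13, 26]
Old median = 3
Insert x = 40
Old length odd (5). Middle was index 2 = 3.
New length even (6). New median = avg of two middle elements.
x = 40: 5 elements are < x, 0 elements are > x.
New sorted list: [-15, -12, 3, 13, 26, 40]
New median = 8

Answer: 8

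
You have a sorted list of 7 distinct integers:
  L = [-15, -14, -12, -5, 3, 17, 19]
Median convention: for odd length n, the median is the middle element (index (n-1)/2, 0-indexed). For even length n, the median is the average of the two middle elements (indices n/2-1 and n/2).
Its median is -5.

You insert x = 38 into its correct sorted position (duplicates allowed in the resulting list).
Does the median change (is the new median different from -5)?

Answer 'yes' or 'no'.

Answer: yes

Derivation:
Old median = -5
Insert x = 38
New median = -1
Changed? yes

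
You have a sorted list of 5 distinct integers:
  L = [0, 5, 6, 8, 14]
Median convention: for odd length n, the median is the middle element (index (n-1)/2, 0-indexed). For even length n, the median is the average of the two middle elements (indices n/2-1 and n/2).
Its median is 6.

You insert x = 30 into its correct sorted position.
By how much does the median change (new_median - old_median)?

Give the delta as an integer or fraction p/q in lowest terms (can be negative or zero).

Old median = 6
After inserting x = 30: new sorted = [0, 5, 6, 8, 14, 30]
New median = 7
Delta = 7 - 6 = 1

Answer: 1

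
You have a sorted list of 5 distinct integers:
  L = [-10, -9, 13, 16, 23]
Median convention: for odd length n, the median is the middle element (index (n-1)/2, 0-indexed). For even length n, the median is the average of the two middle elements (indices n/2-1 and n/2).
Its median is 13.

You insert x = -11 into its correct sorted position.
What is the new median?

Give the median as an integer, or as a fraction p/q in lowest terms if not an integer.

Old list (sorted, length 5): [-10, -9, 13, 16, 23]
Old median = 13
Insert x = -11
Old length odd (5). Middle was index 2 = 13.
New length even (6). New median = avg of two middle elements.
x = -11: 0 elements are < x, 5 elements are > x.
New sorted list: [-11, -10, -9, 13, 16, 23]
New median = 2

Answer: 2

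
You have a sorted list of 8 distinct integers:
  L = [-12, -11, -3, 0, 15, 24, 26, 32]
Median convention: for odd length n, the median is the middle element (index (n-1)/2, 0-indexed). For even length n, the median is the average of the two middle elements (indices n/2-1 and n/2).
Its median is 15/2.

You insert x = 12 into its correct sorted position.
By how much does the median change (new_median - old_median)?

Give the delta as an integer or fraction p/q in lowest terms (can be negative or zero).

Old median = 15/2
After inserting x = 12: new sorted = [-12, -11, -3, 0, 12, 15, 24, 26, 32]
New median = 12
Delta = 12 - 15/2 = 9/2

Answer: 9/2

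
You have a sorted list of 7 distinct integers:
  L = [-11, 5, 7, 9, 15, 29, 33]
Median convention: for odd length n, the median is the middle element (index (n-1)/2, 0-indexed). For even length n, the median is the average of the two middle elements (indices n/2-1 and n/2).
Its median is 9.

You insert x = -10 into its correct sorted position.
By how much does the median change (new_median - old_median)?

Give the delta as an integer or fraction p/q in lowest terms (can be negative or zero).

Answer: -1

Derivation:
Old median = 9
After inserting x = -10: new sorted = [-11, -10, 5, 7, 9, 15, 29, 33]
New median = 8
Delta = 8 - 9 = -1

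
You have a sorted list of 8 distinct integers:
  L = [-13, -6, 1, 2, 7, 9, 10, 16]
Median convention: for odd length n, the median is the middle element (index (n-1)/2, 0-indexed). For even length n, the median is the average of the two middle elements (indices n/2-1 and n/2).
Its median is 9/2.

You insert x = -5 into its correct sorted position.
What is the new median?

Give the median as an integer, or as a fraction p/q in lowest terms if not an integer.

Answer: 2

Derivation:
Old list (sorted, length 8): [-13, -6, 1, 2, 7, 9, 10, 16]
Old median = 9/2
Insert x = -5
Old length even (8). Middle pair: indices 3,4 = 2,7.
New length odd (9). New median = single middle element.
x = -5: 2 elements are < x, 6 elements are > x.
New sorted list: [-13, -6, -5, 1, 2, 7, 9, 10, 16]
New median = 2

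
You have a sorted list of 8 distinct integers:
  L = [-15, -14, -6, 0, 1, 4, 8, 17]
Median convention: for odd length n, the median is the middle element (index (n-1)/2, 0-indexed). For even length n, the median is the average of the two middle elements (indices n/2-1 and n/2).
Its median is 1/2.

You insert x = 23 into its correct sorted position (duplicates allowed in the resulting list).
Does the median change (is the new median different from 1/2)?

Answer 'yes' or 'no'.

Answer: yes

Derivation:
Old median = 1/2
Insert x = 23
New median = 1
Changed? yes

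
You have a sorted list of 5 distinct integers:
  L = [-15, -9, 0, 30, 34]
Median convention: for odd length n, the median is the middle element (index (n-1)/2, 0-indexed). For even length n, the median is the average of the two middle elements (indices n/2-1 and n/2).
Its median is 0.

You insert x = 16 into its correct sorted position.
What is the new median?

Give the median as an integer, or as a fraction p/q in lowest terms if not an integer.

Answer: 8

Derivation:
Old list (sorted, length 5): [-15, -9, 0, 30, 34]
Old median = 0
Insert x = 16
Old length odd (5). Middle was index 2 = 0.
New length even (6). New median = avg of two middle elements.
x = 16: 3 elements are < x, 2 elements are > x.
New sorted list: [-15, -9, 0, 16, 30, 34]
New median = 8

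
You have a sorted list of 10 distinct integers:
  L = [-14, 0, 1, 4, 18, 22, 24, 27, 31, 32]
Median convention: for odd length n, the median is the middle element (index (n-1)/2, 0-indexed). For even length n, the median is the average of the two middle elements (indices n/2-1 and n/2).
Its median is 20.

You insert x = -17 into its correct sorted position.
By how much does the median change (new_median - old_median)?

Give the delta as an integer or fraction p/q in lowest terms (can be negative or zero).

Old median = 20
After inserting x = -17: new sorted = [-17, -14, 0, 1, 4, 18, 22, 24, 27, 31, 32]
New median = 18
Delta = 18 - 20 = -2

Answer: -2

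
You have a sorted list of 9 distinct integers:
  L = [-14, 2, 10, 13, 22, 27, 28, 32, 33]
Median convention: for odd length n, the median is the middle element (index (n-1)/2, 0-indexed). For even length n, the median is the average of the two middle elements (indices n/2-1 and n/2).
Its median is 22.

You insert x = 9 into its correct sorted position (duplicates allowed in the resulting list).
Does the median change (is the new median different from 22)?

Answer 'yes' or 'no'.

Answer: yes

Derivation:
Old median = 22
Insert x = 9
New median = 35/2
Changed? yes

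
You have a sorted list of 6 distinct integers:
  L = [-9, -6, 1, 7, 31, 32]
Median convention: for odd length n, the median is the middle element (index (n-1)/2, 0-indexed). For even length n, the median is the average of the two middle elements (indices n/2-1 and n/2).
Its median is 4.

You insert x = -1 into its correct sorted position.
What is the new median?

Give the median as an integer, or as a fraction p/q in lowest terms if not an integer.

Old list (sorted, length 6): [-9, -6, 1, 7, 31, 32]
Old median = 4
Insert x = -1
Old length even (6). Middle pair: indices 2,3 = 1,7.
New length odd (7). New median = single middle element.
x = -1: 2 elements are < x, 4 elements are > x.
New sorted list: [-9, -6, -1, 1, 7, 31, 32]
New median = 1

Answer: 1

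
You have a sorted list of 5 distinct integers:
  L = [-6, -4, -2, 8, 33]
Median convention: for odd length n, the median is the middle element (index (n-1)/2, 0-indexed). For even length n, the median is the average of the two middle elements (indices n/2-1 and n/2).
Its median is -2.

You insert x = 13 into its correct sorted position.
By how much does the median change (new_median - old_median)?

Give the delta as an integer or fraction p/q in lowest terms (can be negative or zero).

Old median = -2
After inserting x = 13: new sorted = [-6, -4, -2, 8, 13, 33]
New median = 3
Delta = 3 - -2 = 5

Answer: 5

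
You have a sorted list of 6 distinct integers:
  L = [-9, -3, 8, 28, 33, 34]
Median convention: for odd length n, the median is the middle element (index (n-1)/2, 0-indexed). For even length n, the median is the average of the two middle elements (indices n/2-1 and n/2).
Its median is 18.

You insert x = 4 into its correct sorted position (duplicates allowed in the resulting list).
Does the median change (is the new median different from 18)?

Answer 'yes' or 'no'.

Old median = 18
Insert x = 4
New median = 8
Changed? yes

Answer: yes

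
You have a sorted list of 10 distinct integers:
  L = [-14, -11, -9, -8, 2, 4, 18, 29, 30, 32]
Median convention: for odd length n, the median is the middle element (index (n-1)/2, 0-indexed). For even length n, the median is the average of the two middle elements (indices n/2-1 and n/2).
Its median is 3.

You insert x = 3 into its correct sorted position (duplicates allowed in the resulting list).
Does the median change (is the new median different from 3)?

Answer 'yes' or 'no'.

Answer: no

Derivation:
Old median = 3
Insert x = 3
New median = 3
Changed? no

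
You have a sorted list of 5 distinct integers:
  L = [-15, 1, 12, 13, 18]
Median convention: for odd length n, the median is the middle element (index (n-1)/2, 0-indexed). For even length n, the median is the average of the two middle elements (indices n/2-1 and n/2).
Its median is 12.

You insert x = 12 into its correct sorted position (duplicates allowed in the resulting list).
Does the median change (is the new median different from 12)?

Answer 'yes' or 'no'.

Answer: no

Derivation:
Old median = 12
Insert x = 12
New median = 12
Changed? no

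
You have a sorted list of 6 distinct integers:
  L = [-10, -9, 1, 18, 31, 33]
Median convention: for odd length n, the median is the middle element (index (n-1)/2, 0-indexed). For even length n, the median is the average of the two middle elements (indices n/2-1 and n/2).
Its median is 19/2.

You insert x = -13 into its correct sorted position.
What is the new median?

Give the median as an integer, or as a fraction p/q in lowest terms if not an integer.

Old list (sorted, length 6): [-10, -9, 1, 18, 31, 33]
Old median = 19/2
Insert x = -13
Old length even (6). Middle pair: indices 2,3 = 1,18.
New length odd (7). New median = single middle element.
x = -13: 0 elements are < x, 6 elements are > x.
New sorted list: [-13, -10, -9, 1, 18, 31, 33]
New median = 1

Answer: 1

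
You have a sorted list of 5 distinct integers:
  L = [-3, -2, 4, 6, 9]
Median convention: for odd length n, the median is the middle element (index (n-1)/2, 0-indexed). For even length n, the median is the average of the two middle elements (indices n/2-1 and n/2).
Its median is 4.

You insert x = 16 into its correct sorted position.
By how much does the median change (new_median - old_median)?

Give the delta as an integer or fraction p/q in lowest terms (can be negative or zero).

Old median = 4
After inserting x = 16: new sorted = [-3, -2, 4, 6, 9, 16]
New median = 5
Delta = 5 - 4 = 1

Answer: 1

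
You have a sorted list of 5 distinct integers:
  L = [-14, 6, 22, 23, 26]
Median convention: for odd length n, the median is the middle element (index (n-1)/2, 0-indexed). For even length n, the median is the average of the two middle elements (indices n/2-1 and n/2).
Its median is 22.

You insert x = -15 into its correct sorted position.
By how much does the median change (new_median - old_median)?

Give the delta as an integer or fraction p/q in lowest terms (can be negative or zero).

Answer: -8

Derivation:
Old median = 22
After inserting x = -15: new sorted = [-15, -14, 6, 22, 23, 26]
New median = 14
Delta = 14 - 22 = -8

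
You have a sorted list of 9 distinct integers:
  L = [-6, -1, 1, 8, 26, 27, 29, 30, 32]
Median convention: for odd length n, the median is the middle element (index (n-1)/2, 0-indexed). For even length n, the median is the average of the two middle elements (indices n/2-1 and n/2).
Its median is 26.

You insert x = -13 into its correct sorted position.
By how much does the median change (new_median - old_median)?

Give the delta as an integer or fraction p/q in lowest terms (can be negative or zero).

Old median = 26
After inserting x = -13: new sorted = [-13, -6, -1, 1, 8, 26, 27, 29, 30, 32]
New median = 17
Delta = 17 - 26 = -9

Answer: -9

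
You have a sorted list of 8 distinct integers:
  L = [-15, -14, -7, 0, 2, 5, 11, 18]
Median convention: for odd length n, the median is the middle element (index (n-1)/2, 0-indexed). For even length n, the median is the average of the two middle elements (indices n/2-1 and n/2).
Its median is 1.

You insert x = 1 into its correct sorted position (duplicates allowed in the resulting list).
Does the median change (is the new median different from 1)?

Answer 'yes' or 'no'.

Answer: no

Derivation:
Old median = 1
Insert x = 1
New median = 1
Changed? no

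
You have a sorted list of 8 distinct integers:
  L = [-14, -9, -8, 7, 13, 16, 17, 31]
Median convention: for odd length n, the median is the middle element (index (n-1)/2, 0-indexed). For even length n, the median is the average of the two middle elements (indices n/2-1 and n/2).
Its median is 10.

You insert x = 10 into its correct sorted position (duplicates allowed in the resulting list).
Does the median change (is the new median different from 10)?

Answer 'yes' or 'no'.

Answer: no

Derivation:
Old median = 10
Insert x = 10
New median = 10
Changed? no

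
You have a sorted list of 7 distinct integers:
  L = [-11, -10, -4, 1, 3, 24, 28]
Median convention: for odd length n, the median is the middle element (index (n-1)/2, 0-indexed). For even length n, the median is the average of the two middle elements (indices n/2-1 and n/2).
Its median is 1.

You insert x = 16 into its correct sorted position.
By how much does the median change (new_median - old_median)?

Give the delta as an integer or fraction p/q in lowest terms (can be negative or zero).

Old median = 1
After inserting x = 16: new sorted = [-11, -10, -4, 1, 3, 16, 24, 28]
New median = 2
Delta = 2 - 1 = 1

Answer: 1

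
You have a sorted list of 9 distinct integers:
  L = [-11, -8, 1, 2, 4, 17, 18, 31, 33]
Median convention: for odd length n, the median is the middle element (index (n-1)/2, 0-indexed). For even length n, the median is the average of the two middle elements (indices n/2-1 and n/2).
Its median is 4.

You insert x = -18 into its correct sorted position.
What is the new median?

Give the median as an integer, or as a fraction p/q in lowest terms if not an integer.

Answer: 3

Derivation:
Old list (sorted, length 9): [-11, -8, 1, 2, 4, 17, 18, 31, 33]
Old median = 4
Insert x = -18
Old length odd (9). Middle was index 4 = 4.
New length even (10). New median = avg of two middle elements.
x = -18: 0 elements are < x, 9 elements are > x.
New sorted list: [-18, -11, -8, 1, 2, 4, 17, 18, 31, 33]
New median = 3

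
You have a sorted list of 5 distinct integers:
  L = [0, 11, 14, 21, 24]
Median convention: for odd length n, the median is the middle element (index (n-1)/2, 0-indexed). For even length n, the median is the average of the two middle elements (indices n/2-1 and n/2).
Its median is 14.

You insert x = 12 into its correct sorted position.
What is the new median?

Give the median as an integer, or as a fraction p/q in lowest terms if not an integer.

Answer: 13

Derivation:
Old list (sorted, length 5): [0, 11, 14, 21, 24]
Old median = 14
Insert x = 12
Old length odd (5). Middle was index 2 = 14.
New length even (6). New median = avg of two middle elements.
x = 12: 2 elements are < x, 3 elements are > x.
New sorted list: [0, 11, 12, 14, 21, 24]
New median = 13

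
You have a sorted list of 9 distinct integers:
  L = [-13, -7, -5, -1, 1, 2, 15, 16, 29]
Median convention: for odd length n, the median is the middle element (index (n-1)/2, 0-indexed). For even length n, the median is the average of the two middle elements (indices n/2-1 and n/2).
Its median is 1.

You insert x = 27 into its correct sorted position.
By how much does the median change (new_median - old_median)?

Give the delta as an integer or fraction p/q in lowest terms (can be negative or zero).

Old median = 1
After inserting x = 27: new sorted = [-13, -7, -5, -1, 1, 2, 15, 16, 27, 29]
New median = 3/2
Delta = 3/2 - 1 = 1/2

Answer: 1/2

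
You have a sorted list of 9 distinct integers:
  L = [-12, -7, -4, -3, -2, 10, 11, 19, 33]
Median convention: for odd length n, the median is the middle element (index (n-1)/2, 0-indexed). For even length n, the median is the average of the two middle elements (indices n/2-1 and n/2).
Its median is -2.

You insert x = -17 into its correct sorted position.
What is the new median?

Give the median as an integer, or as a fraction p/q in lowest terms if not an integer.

Answer: -5/2

Derivation:
Old list (sorted, length 9): [-12, -7, -4, -3, -2, 10, 11, 19, 33]
Old median = -2
Insert x = -17
Old length odd (9). Middle was index 4 = -2.
New length even (10). New median = avg of two middle elements.
x = -17: 0 elements are < x, 9 elements are > x.
New sorted list: [-17, -12, -7, -4, -3, -2, 10, 11, 19, 33]
New median = -5/2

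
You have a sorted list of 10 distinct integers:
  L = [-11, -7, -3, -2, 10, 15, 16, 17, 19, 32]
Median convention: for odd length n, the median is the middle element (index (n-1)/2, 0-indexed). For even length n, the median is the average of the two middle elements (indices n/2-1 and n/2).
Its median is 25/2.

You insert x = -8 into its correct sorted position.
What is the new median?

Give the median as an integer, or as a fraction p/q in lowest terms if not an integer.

Old list (sorted, length 10): [-11, -7, -3, -2, 10, 15, 16, 17, 19, 32]
Old median = 25/2
Insert x = -8
Old length even (10). Middle pair: indices 4,5 = 10,15.
New length odd (11). New median = single middle element.
x = -8: 1 elements are < x, 9 elements are > x.
New sorted list: [-11, -8, -7, -3, -2, 10, 15, 16, 17, 19, 32]
New median = 10

Answer: 10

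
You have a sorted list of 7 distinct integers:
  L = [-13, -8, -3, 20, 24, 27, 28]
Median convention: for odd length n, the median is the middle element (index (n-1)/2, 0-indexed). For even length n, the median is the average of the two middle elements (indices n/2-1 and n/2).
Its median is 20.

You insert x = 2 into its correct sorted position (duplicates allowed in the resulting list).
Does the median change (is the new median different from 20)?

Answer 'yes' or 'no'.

Old median = 20
Insert x = 2
New median = 11
Changed? yes

Answer: yes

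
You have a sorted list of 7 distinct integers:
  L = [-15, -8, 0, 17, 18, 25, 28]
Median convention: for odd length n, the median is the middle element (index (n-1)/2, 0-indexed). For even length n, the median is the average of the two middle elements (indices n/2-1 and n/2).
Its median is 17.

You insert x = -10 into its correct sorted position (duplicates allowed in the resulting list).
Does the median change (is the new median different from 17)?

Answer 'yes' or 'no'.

Answer: yes

Derivation:
Old median = 17
Insert x = -10
New median = 17/2
Changed? yes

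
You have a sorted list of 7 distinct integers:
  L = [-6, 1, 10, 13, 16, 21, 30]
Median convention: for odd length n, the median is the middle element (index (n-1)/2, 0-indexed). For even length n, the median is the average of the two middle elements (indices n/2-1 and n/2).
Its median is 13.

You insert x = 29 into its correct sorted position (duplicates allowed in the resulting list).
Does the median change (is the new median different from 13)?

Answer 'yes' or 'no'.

Answer: yes

Derivation:
Old median = 13
Insert x = 29
New median = 29/2
Changed? yes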